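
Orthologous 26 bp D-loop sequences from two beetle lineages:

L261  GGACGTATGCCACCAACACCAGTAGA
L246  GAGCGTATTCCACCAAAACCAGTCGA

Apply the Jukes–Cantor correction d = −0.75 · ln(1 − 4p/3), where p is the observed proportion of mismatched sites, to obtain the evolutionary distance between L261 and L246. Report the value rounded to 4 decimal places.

Differing sites — 2:G/A; 3:A/G; 9:G/T; 17:C/A; 24:A/C.
p = 5/26 = 0.192308.
d = −0.75 · ln(1 − (4/3)·0.192308) = −0.75 · ln(0.743589) = −0.75 · (-0.296267) = 0.2222.

0.2222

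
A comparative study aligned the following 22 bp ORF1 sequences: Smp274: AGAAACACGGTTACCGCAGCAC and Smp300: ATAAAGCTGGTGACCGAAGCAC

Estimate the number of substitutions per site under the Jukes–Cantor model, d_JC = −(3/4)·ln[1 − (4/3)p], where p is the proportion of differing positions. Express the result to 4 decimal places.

0.3390

Mismatches occur at site 2 (G↔T), site 6 (C↔G), site 7 (A↔C), site 8 (C↔T), site 12 (T↔G), site 17 (C↔A).
p = 6/22 = 0.272727.
d = −0.75 · ln(1 − (4/3)·0.272727) = −0.75 · ln(0.636364) = −0.75 · (-0.451985) = 0.3390.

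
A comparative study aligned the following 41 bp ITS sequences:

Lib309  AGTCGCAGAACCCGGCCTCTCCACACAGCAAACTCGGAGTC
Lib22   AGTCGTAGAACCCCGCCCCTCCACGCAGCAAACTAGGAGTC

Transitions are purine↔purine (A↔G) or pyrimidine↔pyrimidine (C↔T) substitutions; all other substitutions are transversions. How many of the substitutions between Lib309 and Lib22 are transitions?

3

Differing sites — 6:C/T (Ti); 14:G/C (Tv); 18:T/C (Ti); 25:A/G (Ti); 35:C/A (Tv).
Of the 5 differences, 3 transitions and 2 transversions, so the answer is 3.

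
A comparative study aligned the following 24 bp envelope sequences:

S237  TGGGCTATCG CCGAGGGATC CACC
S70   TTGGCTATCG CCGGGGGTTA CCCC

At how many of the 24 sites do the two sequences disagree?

5

Differing sites — 2:G/T; 14:A/G; 18:A/T; 20:C/A; 22:A/C.
That gives 5 mismatches out of 24 aligned sites, so the Hamming distance is 5.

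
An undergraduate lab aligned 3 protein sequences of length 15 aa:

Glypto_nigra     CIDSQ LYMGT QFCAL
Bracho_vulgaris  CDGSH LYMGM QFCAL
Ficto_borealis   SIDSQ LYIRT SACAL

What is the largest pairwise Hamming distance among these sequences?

9

Pairwise Hamming distances:
  Glypto_nigra vs Bracho_vulgaris: 4
  Glypto_nigra vs Ficto_borealis: 5
  Bracho_vulgaris vs Ficto_borealis: 9
The largest is 9, between Bracho_vulgaris and Ficto_borealis.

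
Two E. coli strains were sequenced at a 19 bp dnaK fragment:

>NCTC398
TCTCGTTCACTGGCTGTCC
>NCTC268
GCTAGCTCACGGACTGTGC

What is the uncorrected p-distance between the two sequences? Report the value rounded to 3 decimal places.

Mismatches occur at site 1 (T→G), site 4 (C→A), site 6 (T→C), site 11 (T→G), site 13 (G→A), site 18 (C→G).
There are 6 differences over 19 sites, so p = 6/19 = 0.316.

0.316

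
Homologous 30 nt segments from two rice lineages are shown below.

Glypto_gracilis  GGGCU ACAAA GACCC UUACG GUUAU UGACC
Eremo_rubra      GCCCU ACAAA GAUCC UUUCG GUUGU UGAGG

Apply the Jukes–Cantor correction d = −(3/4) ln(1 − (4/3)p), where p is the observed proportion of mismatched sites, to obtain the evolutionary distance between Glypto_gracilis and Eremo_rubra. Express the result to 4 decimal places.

Mismatches occur at site 2 (G→C), site 3 (G→C), site 13 (C→U), site 18 (A→U), site 24 (A→G), site 29 (C→G), site 30 (C→G).
p = 7/30 = 0.233333.
d = −0.75 · ln(1 − (4/3)·0.233333) = −0.75 · ln(0.688889) = −0.75 · (-0.372675) = 0.2795.

0.2795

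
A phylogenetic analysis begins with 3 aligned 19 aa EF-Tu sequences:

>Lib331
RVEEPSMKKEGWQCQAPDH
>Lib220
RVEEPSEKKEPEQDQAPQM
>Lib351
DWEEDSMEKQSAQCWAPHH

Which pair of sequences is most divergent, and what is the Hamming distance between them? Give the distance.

Pairwise Hamming distances:
  Lib331 vs Lib220: 6
  Lib331 vs Lib351: 9
  Lib220 vs Lib351: 12
The largest is 12, between Lib220 and Lib351.

12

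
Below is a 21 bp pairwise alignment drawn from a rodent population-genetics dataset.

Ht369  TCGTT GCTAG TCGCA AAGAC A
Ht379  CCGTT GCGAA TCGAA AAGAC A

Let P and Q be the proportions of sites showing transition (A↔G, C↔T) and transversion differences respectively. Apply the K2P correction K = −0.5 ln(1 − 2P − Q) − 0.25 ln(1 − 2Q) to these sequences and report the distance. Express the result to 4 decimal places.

Mismatches occur at site 1 (T/C, transition), site 8 (T/G, transversion), site 10 (G/A, transition), site 14 (C/A, transversion).
Of the 4 differences, 2 transitions and 2 transversions over 21 sites: P = 2/21 = 0.095238, Q = 2/21 = 0.095238.
d = −0.5·ln(0.714286) − 0.25·ln(0.809524) = −0.5·(-0.336472) − 0.25·(-0.211309) = 0.2211.

0.2211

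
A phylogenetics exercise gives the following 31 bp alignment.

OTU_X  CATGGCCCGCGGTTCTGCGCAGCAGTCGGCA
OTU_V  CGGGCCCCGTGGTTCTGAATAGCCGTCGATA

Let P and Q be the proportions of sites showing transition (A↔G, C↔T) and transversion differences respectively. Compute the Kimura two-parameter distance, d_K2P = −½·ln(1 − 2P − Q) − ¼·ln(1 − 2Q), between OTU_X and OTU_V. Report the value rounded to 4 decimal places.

0.4376

Differing sites — 2:A/G (Ti); 3:T/G (Tv); 5:G/C (Tv); 10:C/T (Ti); 18:C/A (Tv); 19:G/A (Ti); 20:C/T (Ti); 24:A/C (Tv); 29:G/A (Ti); 30:C/T (Ti).
Of the 10 differences, 6 transitions and 4 transversions over 31 sites: P = 6/31 = 0.193548, Q = 4/31 = 0.129032.
d = −0.5·ln(0.483872) − 0.25·ln(0.741936) = −0.5·(-0.725935) − 0.25·(-0.298492) = 0.4376.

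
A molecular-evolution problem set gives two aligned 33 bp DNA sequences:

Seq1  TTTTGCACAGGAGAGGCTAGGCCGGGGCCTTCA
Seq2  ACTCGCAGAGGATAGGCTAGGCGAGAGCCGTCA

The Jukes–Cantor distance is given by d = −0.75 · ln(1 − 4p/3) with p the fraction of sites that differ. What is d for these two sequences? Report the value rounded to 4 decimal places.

0.3390

Differing sites — 1:T/A; 2:T/C; 4:T/C; 8:C/G; 13:G/T; 23:C/G; 24:G/A; 26:G/A; 30:T/G.
p = 9/33 = 0.272727.
d = −0.75 · ln(1 − (4/3)·0.272727) = −0.75 · ln(0.636364) = −0.75 · (-0.451985) = 0.3390.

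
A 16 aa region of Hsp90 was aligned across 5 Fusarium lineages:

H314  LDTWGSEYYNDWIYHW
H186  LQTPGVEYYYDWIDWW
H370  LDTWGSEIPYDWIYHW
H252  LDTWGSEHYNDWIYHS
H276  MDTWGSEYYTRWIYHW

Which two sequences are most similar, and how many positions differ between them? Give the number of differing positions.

Pairwise Hamming distances:
  H314 vs H186: 6
  H314 vs H370: 3
  H314 vs H252: 2
  H314 vs H276: 3
  H186 vs H370: 7
  H186 vs H252: 8
  H186 vs H276: 8
  H370 vs H252: 4
  H370 vs H276: 5
  H252 vs H276: 5
The smallest is 2, between H314 and H252.

2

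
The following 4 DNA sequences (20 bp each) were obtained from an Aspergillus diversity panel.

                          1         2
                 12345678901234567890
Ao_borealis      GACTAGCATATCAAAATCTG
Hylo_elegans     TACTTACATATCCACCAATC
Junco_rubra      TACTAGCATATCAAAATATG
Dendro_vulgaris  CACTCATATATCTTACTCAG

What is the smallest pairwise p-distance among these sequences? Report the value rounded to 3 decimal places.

0.100

Pairwise Hamming distances:
  Ao_borealis vs Hylo_elegans: 9
  Ao_borealis vs Junco_rubra: 2
  Ao_borealis vs Dendro_vulgaris: 8
  Hylo_elegans vs Junco_rubra: 7
  Hylo_elegans vs Dendro_vulgaris: 10
  Junco_rubra vs Dendro_vulgaris: 9
The smallest is 2 mismatches, between Ao_borealis and Junco_rubra; p = 2/20 = 0.100.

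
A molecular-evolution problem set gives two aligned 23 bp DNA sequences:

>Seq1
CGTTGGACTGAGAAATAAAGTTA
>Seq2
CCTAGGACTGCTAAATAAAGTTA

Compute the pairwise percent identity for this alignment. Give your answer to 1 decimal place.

82.6%

The sequences differ at positions 2 (G/C), 4 (T/A), 11 (A/C), 12 (G/T).
19 of the 23 sites match, so the percent identity is 19/23 × 100 = 82.6%.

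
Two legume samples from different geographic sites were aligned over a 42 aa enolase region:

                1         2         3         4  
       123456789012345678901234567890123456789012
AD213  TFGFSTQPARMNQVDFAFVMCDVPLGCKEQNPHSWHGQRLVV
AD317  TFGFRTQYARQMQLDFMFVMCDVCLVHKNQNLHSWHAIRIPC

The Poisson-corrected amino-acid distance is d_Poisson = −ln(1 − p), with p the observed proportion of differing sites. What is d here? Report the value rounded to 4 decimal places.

0.4796

Mismatches occur at site 5 (S/R), site 8 (P/Y), site 11 (M/Q), site 12 (N/M), site 14 (V/L), site 17 (A/M), site 24 (P/C), site 26 (G/V), site 27 (C/H), site 29 (E/N), site 32 (P/L), site 37 (G/A), site 38 (Q/I), site 40 (L/I), site 41 (V/P), site 42 (V/C).
p = 16/42 = 0.380952.
d = −ln(1 − 0.380952) = −ln(0.619048) = 0.4796.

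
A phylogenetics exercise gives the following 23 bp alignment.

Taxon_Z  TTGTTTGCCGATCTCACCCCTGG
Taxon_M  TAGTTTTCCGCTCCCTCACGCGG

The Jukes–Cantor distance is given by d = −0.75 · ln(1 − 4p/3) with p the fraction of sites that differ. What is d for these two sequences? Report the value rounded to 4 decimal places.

0.4674

Mismatches occur at site 2 (T/A), site 7 (G/T), site 11 (A/C), site 14 (T/C), site 16 (A/T), site 18 (C/A), site 20 (C/G), site 21 (T/C).
p = 8/23 = 0.347826.
d = −0.75 · ln(1 − (4/3)·0.347826) = −0.75 · ln(0.536232) = −0.75 · (-0.623188) = 0.4674.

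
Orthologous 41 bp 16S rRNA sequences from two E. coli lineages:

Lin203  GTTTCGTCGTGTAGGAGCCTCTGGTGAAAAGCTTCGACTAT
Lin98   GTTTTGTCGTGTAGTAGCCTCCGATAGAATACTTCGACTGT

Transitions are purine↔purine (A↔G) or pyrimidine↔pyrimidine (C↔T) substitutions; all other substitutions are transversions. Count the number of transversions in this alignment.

The sequences differ at positions 5 (C/T, transition), 15 (G/T, transversion), 22 (T/C, transition), 24 (G/A, transition), 26 (G/A, transition), 27 (A/G, transition), 30 (A/T, transversion), 31 (G/A, transition), 40 (A/G, transition).
Of the 9 differences, 7 transitions and 2 transversions, so the answer is 2.

2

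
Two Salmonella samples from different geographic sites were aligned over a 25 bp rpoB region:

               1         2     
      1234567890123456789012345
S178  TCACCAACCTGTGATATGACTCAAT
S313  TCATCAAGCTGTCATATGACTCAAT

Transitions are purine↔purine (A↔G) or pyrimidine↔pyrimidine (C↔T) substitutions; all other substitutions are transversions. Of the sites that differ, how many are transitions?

1

Mismatches occur at site 4 (C/T, transition), site 8 (C/G, transversion), site 13 (G/C, transversion).
Of the 3 differences, 1 transition and 2 transversions, so the answer is 1.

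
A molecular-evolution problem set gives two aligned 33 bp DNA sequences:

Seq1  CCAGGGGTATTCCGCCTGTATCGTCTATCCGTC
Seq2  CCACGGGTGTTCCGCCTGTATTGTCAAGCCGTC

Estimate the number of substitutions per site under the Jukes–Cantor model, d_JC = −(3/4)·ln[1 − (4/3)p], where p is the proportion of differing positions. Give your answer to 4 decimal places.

0.1693

The sequences differ at positions 4 (G/C), 9 (A/G), 22 (C/T), 26 (T/A), 28 (T/G).
p = 5/33 = 0.151515.
d = −0.75 · ln(1 − (4/3)·0.151515) = −0.75 · ln(0.797980) = −0.75 · (-0.225672) = 0.1693.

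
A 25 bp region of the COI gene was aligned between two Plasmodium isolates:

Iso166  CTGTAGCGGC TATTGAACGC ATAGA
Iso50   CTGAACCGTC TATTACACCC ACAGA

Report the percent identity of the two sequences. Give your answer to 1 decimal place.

The sequences differ at positions 4 (T/A), 6 (G/C), 9 (G/T), 15 (G/A), 16 (A/C), 19 (G/C), 22 (T/C).
18 of the 25 sites match, so the percent identity is 18/25 × 100 = 72.0%.

72.0%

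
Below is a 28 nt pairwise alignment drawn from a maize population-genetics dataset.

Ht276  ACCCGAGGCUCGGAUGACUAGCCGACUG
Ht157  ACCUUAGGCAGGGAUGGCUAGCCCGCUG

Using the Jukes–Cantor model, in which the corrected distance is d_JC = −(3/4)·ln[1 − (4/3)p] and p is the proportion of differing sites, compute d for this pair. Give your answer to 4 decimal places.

Mismatches occur at site 4 (C/U), site 5 (G/U), site 10 (U/A), site 11 (C/G), site 17 (A/G), site 24 (G/C), site 25 (A/G).
p = 7/28 = 0.250000.
d = −0.75 · ln(1 − (4/3)·0.250000) = −0.75 · ln(0.666667) = −0.75 · (-0.405465) = 0.3041.

0.3041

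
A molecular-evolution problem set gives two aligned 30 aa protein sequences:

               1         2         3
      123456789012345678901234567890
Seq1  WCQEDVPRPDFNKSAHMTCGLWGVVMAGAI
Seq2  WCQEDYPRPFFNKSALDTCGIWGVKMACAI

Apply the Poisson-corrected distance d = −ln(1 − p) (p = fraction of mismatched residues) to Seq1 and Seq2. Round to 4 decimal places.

0.2657

Mismatches occur at site 6 (V/Y), site 10 (D/F), site 16 (H/L), site 17 (M/D), site 21 (L/I), site 25 (V/K), site 28 (G/C).
p = 7/30 = 0.233333.
d = −ln(1 − 0.233333) = −ln(0.766667) = 0.2657.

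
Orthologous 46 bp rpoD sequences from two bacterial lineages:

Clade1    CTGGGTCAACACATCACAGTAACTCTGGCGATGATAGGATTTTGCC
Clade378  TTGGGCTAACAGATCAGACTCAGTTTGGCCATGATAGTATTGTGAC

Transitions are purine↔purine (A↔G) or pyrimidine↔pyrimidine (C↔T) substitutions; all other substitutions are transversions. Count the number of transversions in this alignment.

9

Differing sites — 1:C/T (Ti); 6:T/C (Ti); 7:C/T (Ti); 12:C/G (Tv); 17:C/G (Tv); 19:G/C (Tv); 21:A/C (Tv); 23:C/G (Tv); 25:C/T (Ti); 30:G/C (Tv); 38:G/T (Tv); 42:T/G (Tv); 45:C/A (Tv).
Of the 13 differences, 4 transitions and 9 transversions, so the answer is 9.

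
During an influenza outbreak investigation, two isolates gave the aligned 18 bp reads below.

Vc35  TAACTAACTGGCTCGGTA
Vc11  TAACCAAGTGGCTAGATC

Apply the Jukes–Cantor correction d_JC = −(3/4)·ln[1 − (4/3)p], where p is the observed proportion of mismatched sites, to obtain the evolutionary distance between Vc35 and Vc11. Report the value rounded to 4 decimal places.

0.3470

The sequences differ at positions 5 (T/C), 8 (C/G), 14 (C/A), 16 (G/A), 18 (A/C).
p = 5/18 = 0.277778.
d = −0.75 · ln(1 − (4/3)·0.277778) = −0.75 · ln(0.629629) = −0.75 · (-0.462625) = 0.3470.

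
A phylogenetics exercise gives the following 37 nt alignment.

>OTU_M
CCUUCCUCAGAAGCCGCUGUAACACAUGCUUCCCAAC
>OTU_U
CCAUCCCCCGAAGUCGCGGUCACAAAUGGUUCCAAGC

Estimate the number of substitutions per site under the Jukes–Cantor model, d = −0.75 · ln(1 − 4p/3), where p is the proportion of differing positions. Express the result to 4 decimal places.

0.3351

Differing sites — 3:U/A; 7:U/C; 9:A/C; 14:C/U; 18:U/G; 21:A/C; 25:C/A; 29:C/G; 34:C/A; 36:A/G.
p = 10/37 = 0.270270.
d = −0.75 · ln(1 − (4/3)·0.270270) = −0.75 · ln(0.639640) = −0.75 · (-0.446850) = 0.3351.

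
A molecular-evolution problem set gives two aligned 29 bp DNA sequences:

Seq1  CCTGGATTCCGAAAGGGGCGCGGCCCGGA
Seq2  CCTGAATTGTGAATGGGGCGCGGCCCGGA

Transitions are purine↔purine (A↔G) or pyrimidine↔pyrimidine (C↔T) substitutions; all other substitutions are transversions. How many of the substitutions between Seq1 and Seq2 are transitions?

The sequences differ at positions 5 (G/A, transition), 9 (C/G, transversion), 10 (C/T, transition), 14 (A/T, transversion).
Of the 4 differences, 2 transitions and 2 transversions, so the answer is 2.

2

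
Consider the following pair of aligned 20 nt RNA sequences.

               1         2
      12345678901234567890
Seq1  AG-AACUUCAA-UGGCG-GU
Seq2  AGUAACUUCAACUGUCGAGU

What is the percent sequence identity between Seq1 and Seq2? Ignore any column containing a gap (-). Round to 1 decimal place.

94.1%

Excluding the 3 gap columns leaves 17 comparable sites.
A single mismatch occurs at site 15 (G→U).
16 of the 17 comparable sites match, so the percent identity is 16/17 × 100 = 94.1%.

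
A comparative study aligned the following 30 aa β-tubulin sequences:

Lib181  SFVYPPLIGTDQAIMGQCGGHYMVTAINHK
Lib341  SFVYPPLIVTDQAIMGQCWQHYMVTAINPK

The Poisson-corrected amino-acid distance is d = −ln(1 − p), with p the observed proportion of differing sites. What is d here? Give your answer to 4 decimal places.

0.1431

The sequences differ at positions 9 (G/V), 19 (G/W), 20 (G/Q), 29 (H/P).
p = 4/30 = 0.133333.
d = −ln(1 − 0.133333) = −ln(0.866667) = 0.1431.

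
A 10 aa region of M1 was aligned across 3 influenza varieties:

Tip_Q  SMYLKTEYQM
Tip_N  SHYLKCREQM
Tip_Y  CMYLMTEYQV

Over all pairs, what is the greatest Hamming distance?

7

Pairwise Hamming distances:
  Tip_Q vs Tip_N: 4
  Tip_Q vs Tip_Y: 3
  Tip_N vs Tip_Y: 7
The largest is 7, between Tip_N and Tip_Y.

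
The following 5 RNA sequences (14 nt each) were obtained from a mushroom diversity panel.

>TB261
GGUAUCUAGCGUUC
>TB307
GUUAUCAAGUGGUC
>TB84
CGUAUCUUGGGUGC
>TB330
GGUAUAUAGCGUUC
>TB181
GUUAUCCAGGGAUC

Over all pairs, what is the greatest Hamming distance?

Pairwise Hamming distances:
  TB261 vs TB307: 4
  TB261 vs TB84: 4
  TB261 vs TB330: 1
  TB261 vs TB181: 4
  TB307 vs TB84: 7
  TB307 vs TB330: 5
  TB307 vs TB181: 3
  TB84 vs TB330: 5
  TB84 vs TB181: 6
  TB330 vs TB181: 5
The largest is 7, between TB307 and TB84.

7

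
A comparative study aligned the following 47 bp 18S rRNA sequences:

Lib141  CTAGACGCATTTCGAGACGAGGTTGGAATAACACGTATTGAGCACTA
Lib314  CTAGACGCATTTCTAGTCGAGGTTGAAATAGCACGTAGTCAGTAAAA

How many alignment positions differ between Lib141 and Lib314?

9

The sequences differ at positions 14 (G/T), 17 (A/T), 26 (G/A), 31 (A/G), 38 (T/G), 40 (G/C), 43 (C/T), 45 (C/A), 46 (T/A).
That gives 9 mismatches out of 47 aligned sites, so the Hamming distance is 9.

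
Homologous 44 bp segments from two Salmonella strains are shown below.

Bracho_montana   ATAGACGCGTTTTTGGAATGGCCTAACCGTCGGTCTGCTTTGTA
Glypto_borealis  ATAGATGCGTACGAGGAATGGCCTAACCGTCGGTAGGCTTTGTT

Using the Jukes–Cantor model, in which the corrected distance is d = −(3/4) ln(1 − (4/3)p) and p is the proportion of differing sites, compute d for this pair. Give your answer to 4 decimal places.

0.2082

The sequences differ at positions 6 (C/T), 11 (T/A), 12 (T/C), 13 (T/G), 14 (T/A), 35 (C/A), 36 (T/G), 44 (A/T).
p = 8/44 = 0.181818.
d = −0.75 · ln(1 − (4/3)·0.181818) = −0.75 · ln(0.757576) = −0.75 · (-0.277631) = 0.2082.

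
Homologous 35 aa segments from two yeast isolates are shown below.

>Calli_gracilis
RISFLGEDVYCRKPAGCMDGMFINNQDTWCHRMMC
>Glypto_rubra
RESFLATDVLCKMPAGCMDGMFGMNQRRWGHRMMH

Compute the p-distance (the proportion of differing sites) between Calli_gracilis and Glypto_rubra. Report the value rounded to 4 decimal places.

The sequences differ at positions 2 (I/E), 6 (G/A), 7 (E/T), 10 (Y/L), 12 (R/K), 13 (K/M), 23 (I/G), 24 (N/M), 27 (D/R), 28 (T/R), 30 (C/G), 35 (C/H).
There are 12 differences over 35 sites, so p = 12/35 = 0.3429.

0.3429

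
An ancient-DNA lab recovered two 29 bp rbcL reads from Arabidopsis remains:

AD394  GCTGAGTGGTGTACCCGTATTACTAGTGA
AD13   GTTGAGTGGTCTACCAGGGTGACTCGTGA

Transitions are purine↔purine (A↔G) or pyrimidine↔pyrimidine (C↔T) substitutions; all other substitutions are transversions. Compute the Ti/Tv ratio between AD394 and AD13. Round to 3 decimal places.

0.400

The sequences differ at positions 2 (C/T, transition), 11 (G/C, transversion), 16 (C/A, transversion), 18 (T/G, transversion), 19 (A/G, transition), 21 (T/G, transversion), 25 (A/C, transversion).
Of the 7 differences, 2 transitions and 5 transversions, so Ti/Tv = 2/5 = 0.400.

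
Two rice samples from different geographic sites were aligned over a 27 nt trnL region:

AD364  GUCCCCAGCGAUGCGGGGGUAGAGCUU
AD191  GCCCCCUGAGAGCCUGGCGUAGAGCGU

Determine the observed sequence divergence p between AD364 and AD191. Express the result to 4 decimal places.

0.2963

Differing sites — 2:U/C; 7:A/U; 9:C/A; 12:U/G; 13:G/C; 15:G/U; 18:G/C; 26:U/G.
There are 8 differences over 27 sites, so p = 8/27 = 0.2963.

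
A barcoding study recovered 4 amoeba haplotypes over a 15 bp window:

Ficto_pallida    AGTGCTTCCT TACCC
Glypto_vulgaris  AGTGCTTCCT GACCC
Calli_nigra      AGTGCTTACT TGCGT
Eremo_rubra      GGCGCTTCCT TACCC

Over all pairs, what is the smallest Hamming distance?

1

Pairwise Hamming distances:
  Ficto_pallida vs Glypto_vulgaris: 1
  Ficto_pallida vs Calli_nigra: 4
  Ficto_pallida vs Eremo_rubra: 2
  Glypto_vulgaris vs Calli_nigra: 5
  Glypto_vulgaris vs Eremo_rubra: 3
  Calli_nigra vs Eremo_rubra: 6
The smallest is 1, between Ficto_pallida and Glypto_vulgaris.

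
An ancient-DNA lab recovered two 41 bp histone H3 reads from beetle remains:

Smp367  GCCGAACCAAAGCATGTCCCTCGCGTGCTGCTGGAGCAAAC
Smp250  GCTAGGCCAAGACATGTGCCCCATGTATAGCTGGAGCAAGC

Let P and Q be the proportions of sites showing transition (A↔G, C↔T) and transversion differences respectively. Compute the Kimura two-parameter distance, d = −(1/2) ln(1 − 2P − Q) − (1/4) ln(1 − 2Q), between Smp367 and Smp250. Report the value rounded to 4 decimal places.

Mismatches occur at site 3 (C→T, transition), site 4 (G→A, transition), site 5 (A→G, transition), site 6 (A→G, transition), site 11 (A→G, transition), site 12 (G→A, transition), site 18 (C→G, transversion), site 21 (T→C, transition), site 23 (G→A, transition), site 24 (C→T, transition), site 27 (G→A, transition), site 28 (C→T, transition), site 29 (T→A, transversion), site 40 (A→G, transition).
Of the 14 differences, 12 transitions and 2 transversions over 41 sites: P = 12/41 = 0.292683, Q = 2/41 = 0.048780.
d = −0.5·ln(0.365854) − 0.25·ln(0.902440) = −0.5·(-1.005521) − 0.25·(-0.102653) = 0.5284.

0.5284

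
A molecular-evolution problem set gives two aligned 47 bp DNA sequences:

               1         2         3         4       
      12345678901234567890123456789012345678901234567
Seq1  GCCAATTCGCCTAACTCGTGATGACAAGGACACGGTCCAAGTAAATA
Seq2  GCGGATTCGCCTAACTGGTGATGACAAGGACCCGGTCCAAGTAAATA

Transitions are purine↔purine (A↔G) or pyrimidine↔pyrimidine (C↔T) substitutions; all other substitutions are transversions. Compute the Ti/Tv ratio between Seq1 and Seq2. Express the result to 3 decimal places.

0.333

The sequences differ at positions 3 (C/G, transversion), 4 (A/G, transition), 17 (C/G, transversion), 32 (A/C, transversion).
Of the 4 differences, 1 transition and 3 transversions, so Ti/Tv = 1/3 = 0.333.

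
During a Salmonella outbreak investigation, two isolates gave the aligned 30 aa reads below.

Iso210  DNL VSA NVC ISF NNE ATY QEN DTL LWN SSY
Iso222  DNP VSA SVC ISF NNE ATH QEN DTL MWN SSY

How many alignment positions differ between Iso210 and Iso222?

The sequences differ at positions 3 (L/P), 7 (N/S), 18 (Y/H), 25 (L/M).
That gives 4 mismatches out of 30 aligned sites, so the Hamming distance is 4.

4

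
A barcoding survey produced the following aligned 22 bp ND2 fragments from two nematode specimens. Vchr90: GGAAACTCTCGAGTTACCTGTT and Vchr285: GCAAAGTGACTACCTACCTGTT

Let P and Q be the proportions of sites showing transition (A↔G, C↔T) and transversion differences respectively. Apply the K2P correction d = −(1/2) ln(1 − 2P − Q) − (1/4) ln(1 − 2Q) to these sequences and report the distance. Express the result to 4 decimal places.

Differing sites — 2:G/C (Tv); 6:C/G (Tv); 8:C/G (Tv); 9:T/A (Tv); 11:G/T (Tv); 13:G/C (Tv); 14:T/C (Ti).
Of the 7 differences, 1 transition and 6 transversions over 22 sites: P = 1/22 = 0.045455, Q = 6/22 = 0.272727.
d = −0.5·ln(0.636363) − 0.25·ln(0.454546) = −0.5·(-0.451986) − 0.25·(-0.788456) = 0.4231.

0.4231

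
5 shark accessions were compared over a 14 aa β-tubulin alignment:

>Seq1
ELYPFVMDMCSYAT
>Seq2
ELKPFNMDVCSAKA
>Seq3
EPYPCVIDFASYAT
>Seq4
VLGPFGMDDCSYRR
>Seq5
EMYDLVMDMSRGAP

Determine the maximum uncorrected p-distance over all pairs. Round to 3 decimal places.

0.857

Pairwise Hamming distances:
  Seq1 vs Seq2: 6
  Seq1 vs Seq3: 5
  Seq1 vs Seq4: 6
  Seq1 vs Seq5: 7
  Seq2 vs Seq3: 10
  Seq2 vs Seq4: 7
  Seq2 vs Seq5: 11
  Seq3 vs Seq4: 10
  Seq3 vs Seq5: 9
  Seq4 vs Seq5: 12
The largest is 12 mismatches, between Seq4 and Seq5; p = 12/14 = 0.857.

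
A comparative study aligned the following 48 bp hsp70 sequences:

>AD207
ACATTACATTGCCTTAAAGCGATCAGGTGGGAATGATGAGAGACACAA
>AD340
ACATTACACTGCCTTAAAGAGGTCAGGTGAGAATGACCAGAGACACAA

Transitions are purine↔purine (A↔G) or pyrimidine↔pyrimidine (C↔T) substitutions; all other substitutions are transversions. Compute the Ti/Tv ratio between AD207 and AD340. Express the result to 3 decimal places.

2.000

Mismatches occur at site 9 (T↔C, transition), site 20 (C↔A, transversion), site 22 (A↔G, transition), site 30 (G↔A, transition), site 37 (T↔C, transition), site 38 (G↔C, transversion).
Of the 6 differences, 4 transitions and 2 transversions, so Ti/Tv = 4/2 = 2.000.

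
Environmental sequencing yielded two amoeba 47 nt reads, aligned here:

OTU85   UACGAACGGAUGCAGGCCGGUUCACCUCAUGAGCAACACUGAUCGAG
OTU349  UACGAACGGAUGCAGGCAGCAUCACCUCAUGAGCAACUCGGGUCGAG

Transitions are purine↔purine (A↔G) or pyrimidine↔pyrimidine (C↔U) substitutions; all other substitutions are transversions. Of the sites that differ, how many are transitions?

1

Mismatches occur at site 18 (C↔A, transversion), site 20 (G↔C, transversion), site 21 (U↔A, transversion), site 38 (A↔U, transversion), site 40 (U↔G, transversion), site 42 (A↔G, transition).
Of the 6 differences, 1 transition and 5 transversions, so the answer is 1.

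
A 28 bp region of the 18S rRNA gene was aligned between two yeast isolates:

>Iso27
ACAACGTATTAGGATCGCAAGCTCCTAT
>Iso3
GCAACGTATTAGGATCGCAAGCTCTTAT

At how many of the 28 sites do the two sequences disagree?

2

Differing sites — 1:A/G; 25:C/T.
That gives 2 mismatches out of 28 aligned sites, so the Hamming distance is 2.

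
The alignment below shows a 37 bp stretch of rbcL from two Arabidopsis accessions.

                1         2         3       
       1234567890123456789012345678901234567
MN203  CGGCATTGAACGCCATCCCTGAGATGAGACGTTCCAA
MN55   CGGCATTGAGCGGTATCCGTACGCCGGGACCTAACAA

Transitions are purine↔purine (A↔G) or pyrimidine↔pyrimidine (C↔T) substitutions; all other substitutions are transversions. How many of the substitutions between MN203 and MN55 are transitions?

5

The sequences differ at positions 10 (A/G, transition), 13 (C/G, transversion), 14 (C/T, transition), 19 (C/G, transversion), 21 (G/A, transition), 22 (A/C, transversion), 24 (A/C, transversion), 25 (T/C, transition), 27 (A/G, transition), 31 (G/C, transversion), 33 (T/A, transversion), 34 (C/A, transversion).
Of the 12 differences, 5 transitions and 7 transversions, so the answer is 5.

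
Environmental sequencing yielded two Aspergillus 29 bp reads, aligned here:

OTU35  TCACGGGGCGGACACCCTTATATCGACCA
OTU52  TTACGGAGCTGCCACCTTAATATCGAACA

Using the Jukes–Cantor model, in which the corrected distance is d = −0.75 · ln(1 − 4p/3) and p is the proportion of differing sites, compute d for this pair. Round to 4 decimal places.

0.2913

Differing sites — 2:C/T; 7:G/A; 10:G/T; 12:A/C; 17:C/T; 19:T/A; 27:C/A.
p = 7/29 = 0.241379.
d = −0.75 · ln(1 − (4/3)·0.241379) = −0.75 · ln(0.678161) = −0.75 · (-0.388371) = 0.2913.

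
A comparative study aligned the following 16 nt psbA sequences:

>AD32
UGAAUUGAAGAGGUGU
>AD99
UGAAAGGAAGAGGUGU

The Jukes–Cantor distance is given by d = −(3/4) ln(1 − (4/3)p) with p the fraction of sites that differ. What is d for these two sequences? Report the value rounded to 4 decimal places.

The sequences differ at positions 5 (U/A), 6 (U/G).
p = 2/16 = 0.125000.
d = −0.75 · ln(1 − (4/3)·0.125000) = −0.75 · ln(0.833333) = −0.75 · (-0.182322) = 0.1367.

0.1367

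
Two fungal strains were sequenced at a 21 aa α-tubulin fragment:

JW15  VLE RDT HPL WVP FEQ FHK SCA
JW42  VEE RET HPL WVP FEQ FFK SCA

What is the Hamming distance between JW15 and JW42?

3

Mismatches occur at site 2 (L↔E), site 5 (D↔E), site 17 (H↔F).
That gives 3 mismatches out of 21 aligned sites, so the Hamming distance is 3.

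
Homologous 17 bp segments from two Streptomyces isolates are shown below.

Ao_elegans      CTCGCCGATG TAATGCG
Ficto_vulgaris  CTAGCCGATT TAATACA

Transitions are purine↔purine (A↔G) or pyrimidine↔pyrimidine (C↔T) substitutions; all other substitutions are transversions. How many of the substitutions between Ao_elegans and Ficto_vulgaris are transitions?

2

Differing sites — 3:C/A (Tv); 10:G/T (Tv); 15:G/A (Ti); 17:G/A (Ti).
Of the 4 differences, 2 transitions and 2 transversions, so the answer is 2.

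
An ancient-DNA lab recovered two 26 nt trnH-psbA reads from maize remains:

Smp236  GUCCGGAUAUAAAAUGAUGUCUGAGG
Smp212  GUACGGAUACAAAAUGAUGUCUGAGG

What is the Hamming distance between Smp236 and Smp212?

The sequences differ at positions 3 (C/A), 10 (U/C).
That gives 2 mismatches out of 26 aligned sites, so the Hamming distance is 2.

2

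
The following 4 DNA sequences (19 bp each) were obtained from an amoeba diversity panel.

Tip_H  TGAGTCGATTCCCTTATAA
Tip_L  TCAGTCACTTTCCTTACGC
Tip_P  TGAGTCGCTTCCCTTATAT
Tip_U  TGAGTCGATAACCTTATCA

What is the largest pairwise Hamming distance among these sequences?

8

Pairwise Hamming distances:
  Tip_H vs Tip_L: 7
  Tip_H vs Tip_P: 2
  Tip_H vs Tip_U: 3
  Tip_L vs Tip_P: 6
  Tip_L vs Tip_U: 8
  Tip_P vs Tip_U: 5
The largest is 8, between Tip_L and Tip_U.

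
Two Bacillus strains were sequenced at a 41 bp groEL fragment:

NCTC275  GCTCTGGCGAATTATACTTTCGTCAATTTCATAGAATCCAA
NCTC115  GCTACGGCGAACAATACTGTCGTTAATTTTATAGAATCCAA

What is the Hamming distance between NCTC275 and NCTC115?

Mismatches occur at site 4 (C↔A), site 5 (T↔C), site 12 (T↔C), site 13 (T↔A), site 19 (T↔G), site 24 (C↔T), site 30 (C↔T).
That gives 7 mismatches out of 41 aligned sites, so the Hamming distance is 7.

7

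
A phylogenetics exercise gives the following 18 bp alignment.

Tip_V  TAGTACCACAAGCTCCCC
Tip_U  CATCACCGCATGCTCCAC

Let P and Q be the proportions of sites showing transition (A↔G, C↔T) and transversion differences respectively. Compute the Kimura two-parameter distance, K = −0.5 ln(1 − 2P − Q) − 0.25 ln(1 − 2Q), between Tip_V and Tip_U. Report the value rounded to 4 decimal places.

Differing sites — 1:T/C (Ti); 3:G/T (Tv); 4:T/C (Ti); 8:A/G (Ti); 11:A/T (Tv); 17:C/A (Tv).
Of the 6 differences, 3 transitions and 3 transversions over 18 sites: P = 3/18 = 0.166667, Q = 3/18 = 0.166667.
d = −0.5·ln(0.499999) − 0.25·ln(0.666666) = −0.5·(-0.693149) − 0.25·(-0.405466) = 0.4479.

0.4479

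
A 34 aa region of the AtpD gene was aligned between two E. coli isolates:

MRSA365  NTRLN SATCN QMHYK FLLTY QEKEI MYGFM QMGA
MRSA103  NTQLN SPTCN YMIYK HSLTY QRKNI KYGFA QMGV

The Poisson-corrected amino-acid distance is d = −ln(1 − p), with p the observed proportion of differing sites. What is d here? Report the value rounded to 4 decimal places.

0.3909

Mismatches occur at site 3 (R→Q), site 7 (A→P), site 11 (Q→Y), site 13 (H→I), site 16 (F→H), site 17 (L→S), site 22 (E→R), site 24 (E→N), site 26 (M→K), site 30 (M→A), site 34 (A→V).
p = 11/34 = 0.323529.
d = −ln(1 − 0.323529) = −ln(0.676471) = 0.3909.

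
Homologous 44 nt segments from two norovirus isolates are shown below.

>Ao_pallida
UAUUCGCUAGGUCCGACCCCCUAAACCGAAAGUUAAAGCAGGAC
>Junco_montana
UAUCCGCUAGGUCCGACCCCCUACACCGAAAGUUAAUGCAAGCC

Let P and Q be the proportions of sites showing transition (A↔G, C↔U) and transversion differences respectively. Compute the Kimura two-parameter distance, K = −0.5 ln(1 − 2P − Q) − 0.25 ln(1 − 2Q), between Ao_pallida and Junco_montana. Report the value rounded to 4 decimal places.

The sequences differ at positions 4 (U/C, transition), 24 (A/C, transversion), 37 (A/U, transversion), 41 (G/A, transition), 43 (A/C, transversion).
Of the 5 differences, 2 transitions and 3 transversions over 44 sites: P = 2/44 = 0.045455, Q = 3/44 = 0.068182.
d = −0.5·ln(0.840908) − 0.25·ln(0.863636) = −0.5·(-0.173273) − 0.25·(-0.146604) = 0.1233.

0.1233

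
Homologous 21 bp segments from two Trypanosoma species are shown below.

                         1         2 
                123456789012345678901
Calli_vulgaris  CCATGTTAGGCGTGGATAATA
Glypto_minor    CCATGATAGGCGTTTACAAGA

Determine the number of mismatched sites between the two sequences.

5

Differing sites — 6:T/A; 14:G/T; 15:G/T; 17:T/C; 20:T/G.
That gives 5 mismatches out of 21 aligned sites, so the Hamming distance is 5.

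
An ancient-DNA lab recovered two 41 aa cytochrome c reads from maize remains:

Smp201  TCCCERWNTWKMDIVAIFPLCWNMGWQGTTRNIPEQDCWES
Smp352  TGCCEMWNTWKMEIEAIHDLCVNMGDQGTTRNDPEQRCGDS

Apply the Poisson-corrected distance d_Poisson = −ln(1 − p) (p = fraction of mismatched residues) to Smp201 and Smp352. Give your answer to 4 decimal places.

Differing sites — 2:C/G; 6:R/M; 13:D/E; 15:V/E; 18:F/H; 19:P/D; 22:W/V; 26:W/D; 33:I/D; 37:D/R; 39:W/G; 40:E/D.
p = 12/41 = 0.292683.
d = −ln(1 − 0.292683) = −ln(0.707317) = 0.3463.

0.3463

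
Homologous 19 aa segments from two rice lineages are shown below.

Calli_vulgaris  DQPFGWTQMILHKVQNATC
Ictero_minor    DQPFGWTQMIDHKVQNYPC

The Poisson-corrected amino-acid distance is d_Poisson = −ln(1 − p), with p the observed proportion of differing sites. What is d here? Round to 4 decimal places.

0.1719

The sequences differ at positions 11 (L/D), 17 (A/Y), 18 (T/P).
p = 3/19 = 0.157895.
d = −ln(1 − 0.157895) = −ln(0.842105) = 0.1719.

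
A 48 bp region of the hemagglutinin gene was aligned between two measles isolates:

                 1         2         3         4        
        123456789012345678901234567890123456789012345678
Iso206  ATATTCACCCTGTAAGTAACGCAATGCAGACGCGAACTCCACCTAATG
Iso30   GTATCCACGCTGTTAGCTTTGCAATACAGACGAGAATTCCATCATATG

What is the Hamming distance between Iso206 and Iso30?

14

Differing sites — 1:A/G; 5:T/C; 9:C/G; 14:A/T; 17:T/C; 18:A/T; 19:A/T; 20:C/T; 26:G/A; 33:C/A; 37:C/T; 42:C/T; 44:T/A; 45:A/T.
That gives 14 mismatches out of 48 aligned sites, so the Hamming distance is 14.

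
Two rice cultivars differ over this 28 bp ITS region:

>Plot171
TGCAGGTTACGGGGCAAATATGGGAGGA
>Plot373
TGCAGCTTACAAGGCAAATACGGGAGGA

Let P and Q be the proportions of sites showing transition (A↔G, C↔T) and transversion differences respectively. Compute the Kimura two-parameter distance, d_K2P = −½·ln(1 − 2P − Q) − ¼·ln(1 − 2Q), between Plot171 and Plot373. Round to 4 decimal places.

0.1624

The sequences differ at positions 6 (G/C, transversion), 11 (G/A, transition), 12 (G/A, transition), 21 (T/C, transition).
Of the 4 differences, 3 transitions and 1 transversion over 28 sites: P = 3/28 = 0.107143, Q = 1/28 = 0.035714.
d = −0.5·ln(0.750000) − 0.25·ln(0.928572) = −0.5·(-0.287682) − 0.25·(-0.074107) = 0.1624.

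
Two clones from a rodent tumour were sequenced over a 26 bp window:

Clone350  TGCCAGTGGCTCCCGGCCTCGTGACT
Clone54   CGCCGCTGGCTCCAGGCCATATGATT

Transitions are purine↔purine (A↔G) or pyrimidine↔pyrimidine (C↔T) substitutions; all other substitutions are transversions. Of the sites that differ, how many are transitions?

5

Mismatches occur at site 1 (T→C, transition), site 5 (A→G, transition), site 6 (G→C, transversion), site 14 (C→A, transversion), site 19 (T→A, transversion), site 20 (C→T, transition), site 21 (G→A, transition), site 25 (C→T, transition).
Of the 8 differences, 5 transitions and 3 transversions, so the answer is 5.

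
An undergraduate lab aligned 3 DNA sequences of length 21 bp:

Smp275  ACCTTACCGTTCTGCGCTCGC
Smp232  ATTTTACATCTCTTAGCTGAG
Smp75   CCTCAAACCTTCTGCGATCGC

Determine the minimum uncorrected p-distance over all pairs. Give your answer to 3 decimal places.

Pairwise Hamming distances:
  Smp275 vs Smp232: 10
  Smp275 vs Smp75: 7
  Smp232 vs Smp75: 14
The smallest is 7 mismatches, between Smp275 and Smp75; p = 7/21 = 0.333.

0.333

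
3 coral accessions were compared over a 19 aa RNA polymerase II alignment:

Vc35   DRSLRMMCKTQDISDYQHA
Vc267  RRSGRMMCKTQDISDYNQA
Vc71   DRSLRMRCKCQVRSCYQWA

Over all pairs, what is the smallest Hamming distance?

4

Pairwise Hamming distances:
  Vc35 vs Vc267: 4
  Vc35 vs Vc71: 6
  Vc267 vs Vc71: 9
The smallest is 4, between Vc35 and Vc267.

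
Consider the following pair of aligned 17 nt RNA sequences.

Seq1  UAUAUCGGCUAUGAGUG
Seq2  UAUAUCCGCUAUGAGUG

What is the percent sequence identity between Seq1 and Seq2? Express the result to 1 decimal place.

94.1%

Differing sites — 7:G/C.
16 of the 17 sites match, so the percent identity is 16/17 × 100 = 94.1%.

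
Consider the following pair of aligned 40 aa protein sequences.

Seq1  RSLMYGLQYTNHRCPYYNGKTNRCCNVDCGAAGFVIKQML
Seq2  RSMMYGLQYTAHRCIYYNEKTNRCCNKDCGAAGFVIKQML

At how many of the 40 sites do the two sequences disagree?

Differing sites — 3:L/M; 11:N/A; 15:P/I; 19:G/E; 27:V/K.
That gives 5 mismatches out of 40 aligned sites, so the Hamming distance is 5.

5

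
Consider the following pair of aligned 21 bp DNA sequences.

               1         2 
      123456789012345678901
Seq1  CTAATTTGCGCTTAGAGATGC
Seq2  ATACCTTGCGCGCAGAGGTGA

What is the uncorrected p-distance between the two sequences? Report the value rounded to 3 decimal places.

0.333

Differing sites — 1:C/A; 4:A/C; 5:T/C; 12:T/G; 13:T/C; 18:A/G; 21:C/A.
There are 7 differences over 21 sites, so p = 7/21 = 0.333.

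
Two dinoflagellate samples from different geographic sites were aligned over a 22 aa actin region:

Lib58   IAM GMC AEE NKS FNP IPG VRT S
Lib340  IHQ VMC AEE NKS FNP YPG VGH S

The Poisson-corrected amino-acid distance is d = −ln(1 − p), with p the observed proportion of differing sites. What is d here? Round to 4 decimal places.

0.3185

The sequences differ at positions 2 (A/H), 3 (M/Q), 4 (G/V), 16 (I/Y), 20 (R/G), 21 (T/H).
p = 6/22 = 0.272727.
d = −ln(1 − 0.272727) = −ln(0.727273) = 0.3185.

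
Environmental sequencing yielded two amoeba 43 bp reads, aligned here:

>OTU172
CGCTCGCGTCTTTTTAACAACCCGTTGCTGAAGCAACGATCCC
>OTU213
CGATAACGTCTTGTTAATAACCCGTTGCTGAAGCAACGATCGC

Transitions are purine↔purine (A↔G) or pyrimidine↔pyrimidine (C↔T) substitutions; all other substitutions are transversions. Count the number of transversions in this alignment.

The sequences differ at positions 3 (C/A, transversion), 5 (C/A, transversion), 6 (G/A, transition), 13 (T/G, transversion), 18 (C/T, transition), 42 (C/G, transversion).
Of the 6 differences, 2 transitions and 4 transversions, so the answer is 4.

4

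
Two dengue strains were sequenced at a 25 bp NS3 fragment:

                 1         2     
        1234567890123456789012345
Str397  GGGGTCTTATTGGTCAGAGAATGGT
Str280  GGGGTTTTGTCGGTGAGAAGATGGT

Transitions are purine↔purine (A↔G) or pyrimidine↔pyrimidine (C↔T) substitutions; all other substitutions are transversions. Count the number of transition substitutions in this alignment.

The sequences differ at positions 6 (C/T, transition), 9 (A/G, transition), 11 (T/C, transition), 15 (C/G, transversion), 19 (G/A, transition), 20 (A/G, transition).
Of the 6 differences, 5 transitions and 1 transversion, so the answer is 5.

5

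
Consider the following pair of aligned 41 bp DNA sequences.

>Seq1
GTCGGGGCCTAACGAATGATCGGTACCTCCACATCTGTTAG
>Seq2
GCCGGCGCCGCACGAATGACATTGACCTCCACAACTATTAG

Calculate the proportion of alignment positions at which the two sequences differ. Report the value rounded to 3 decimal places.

0.268

Differing sites — 2:T/C; 6:G/C; 10:T/G; 11:A/C; 20:T/C; 21:C/A; 22:G/T; 23:G/T; 24:T/G; 34:T/A; 37:G/A.
There are 11 differences over 41 sites, so p = 11/41 = 0.268.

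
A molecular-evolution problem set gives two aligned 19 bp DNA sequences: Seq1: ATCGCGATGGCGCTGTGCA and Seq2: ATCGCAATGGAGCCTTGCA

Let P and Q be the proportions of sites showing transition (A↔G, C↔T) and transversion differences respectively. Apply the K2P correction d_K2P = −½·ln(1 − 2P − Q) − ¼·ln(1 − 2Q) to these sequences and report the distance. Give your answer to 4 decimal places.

Mismatches occur at site 6 (G/A, transition), site 11 (C/A, transversion), site 14 (T/C, transition), site 15 (G/T, transversion).
Of the 4 differences, 2 transitions and 2 transversions over 19 sites: P = 2/19 = 0.105263, Q = 2/19 = 0.105263.
d = −0.5·ln(0.684211) − 0.25·ln(0.789474) = −0.5·(-0.379489) − 0.25·(-0.236388) = 0.2488.

0.2488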